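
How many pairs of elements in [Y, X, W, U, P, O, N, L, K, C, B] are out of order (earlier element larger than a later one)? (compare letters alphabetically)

55

Count, for each position, how many later elements it exceeds:
Y: 10
X: 9
W: 8
U: 7
P: 6
O: 5
N: 4
L: 3
K: 2
C: 1
B: 0
Sum: 10 + 9 + 8 + 7 + 6 + 5 + 4 + 3 + 2 + 1 + 0 = 55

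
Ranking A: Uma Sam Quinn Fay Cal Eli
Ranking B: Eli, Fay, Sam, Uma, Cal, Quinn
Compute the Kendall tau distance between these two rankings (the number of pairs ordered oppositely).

Assign each item its position (1..6) in the first ordering, then rewrite the second ordering as that position sequence:
positions: Uma→1, Sam→2, Quinn→3, Fay→4, Cal→5, Eli→6
second ordering as positions: [6, 4, 2, 1, 5, 3]
Discordant pairs = inversions in this position sequence.
6: 4, 2, 1, 5, 3 → 5
4: 2, 1, 3 → 3
2: 1 → 1
1: 0
5: 3 → 1
3: 0
Total: 5 + 3 + 1 + 0 + 1 + 0 = 10

Discordant pairs: 10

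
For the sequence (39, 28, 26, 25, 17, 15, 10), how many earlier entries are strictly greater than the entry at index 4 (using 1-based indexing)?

3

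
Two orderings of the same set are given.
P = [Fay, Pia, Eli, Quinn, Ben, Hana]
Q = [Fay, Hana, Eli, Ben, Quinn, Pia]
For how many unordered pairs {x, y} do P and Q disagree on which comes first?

8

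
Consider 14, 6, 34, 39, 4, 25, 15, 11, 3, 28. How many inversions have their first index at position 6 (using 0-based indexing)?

2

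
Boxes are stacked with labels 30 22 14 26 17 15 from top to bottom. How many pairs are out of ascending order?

11 inversions

Out-of-order index pairs (0-indexed):
(0,1): 30 > 22
(0,2): 30 > 14
(0,3): 30 > 26
(0,4): 30 > 17
(0,5): 30 > 15
(1,2): 22 > 14
(1,4): 22 > 17
(1,5): 22 > 15
(3,4): 26 > 17
(3,5): 26 > 15
(4,5): 17 > 15
That's 11 pairs.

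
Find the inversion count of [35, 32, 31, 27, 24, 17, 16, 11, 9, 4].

There are 45 inversions.

Sweep left to right; for each value list the smaller values that follow it:
35 → 32, 31, 27, 24, 17, 16, 11, 9, 4 → 9
32 → 31, 27, 24, 17, 16, 11, 9, 4 → 8
31 → 27, 24, 17, 16, 11, 9, 4 → 7
27 → 24, 17, 16, 11, 9, 4 → 6
24 → 17, 16, 11, 9, 4 → 5
17 → 16, 11, 9, 4 → 4
16 → 11, 9, 4 → 3
11 → 9, 4 → 2
9 → 4 → 1
4 → none → 0
Sum: 9 + 8 + 7 + 6 + 5 + 4 + 3 + 2 + 1 + 0 = 45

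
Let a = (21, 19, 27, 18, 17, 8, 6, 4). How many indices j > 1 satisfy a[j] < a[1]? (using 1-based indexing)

6

The element at index 1 is 21.
Elements after it: 19, 27, 18, 17, 8, 6, 4
Those smaller than 21: 19, 18, 17, 8, 6, 4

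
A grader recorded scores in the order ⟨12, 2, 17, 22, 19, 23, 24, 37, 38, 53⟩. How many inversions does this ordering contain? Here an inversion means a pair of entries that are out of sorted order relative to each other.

2 inversions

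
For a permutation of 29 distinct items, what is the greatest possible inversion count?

406

A reversed (strictly descending) arrangement makes every pair an inversion, giving C(29, 2) inversions.
C(29, 2) = 29·28/2 = 406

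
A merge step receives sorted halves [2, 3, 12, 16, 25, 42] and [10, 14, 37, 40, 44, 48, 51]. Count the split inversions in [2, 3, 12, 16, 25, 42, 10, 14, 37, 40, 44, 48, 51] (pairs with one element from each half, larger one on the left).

For each element r of the right run, count left-run elements greater than r:
r = 10: 12, 16, 25, 42 → 4
r = 14: 16, 25, 42 → 3
r = 37: 42 → 1
r = 40: 42 → 1
r = 44: none → 0
r = 48: none → 0
r = 51: none → 0
Cross-inversions: 4 + 3 + 1 + 1 + 0 + 0 + 0 = 9

9 split inversions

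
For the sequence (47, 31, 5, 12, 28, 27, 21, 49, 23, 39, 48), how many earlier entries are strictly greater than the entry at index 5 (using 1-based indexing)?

The element at index 5 is 28.
Elements before it: 47, 31, 5, 12
Those larger than 28: 47, 31

2 such elements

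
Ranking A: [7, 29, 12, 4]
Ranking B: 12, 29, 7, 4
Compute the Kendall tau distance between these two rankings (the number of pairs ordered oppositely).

There are 3 discordant pairs.

Assign each item its position (1..4) in the first ordering, then rewrite the second ordering as that position sequence:
positions: 7→1, 29→2, 12→3, 4→4
second ordering as positions: [3, 2, 1, 4]
Discordant pairs = inversions in this position sequence.
3: 2, 1 → 2
2: 1 → 1
1: 0
4: 0
Total: 2 + 1 + 0 + 0 = 3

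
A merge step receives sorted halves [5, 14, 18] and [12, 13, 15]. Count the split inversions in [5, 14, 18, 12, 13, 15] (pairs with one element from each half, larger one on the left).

5

Take each right-half value and tally the left-half values above it:
r = 12: 14, 18 → 2
r = 13: 14, 18 → 2
r = 15: 18 → 1
Cross-inversions: 2 + 2 + 1 = 5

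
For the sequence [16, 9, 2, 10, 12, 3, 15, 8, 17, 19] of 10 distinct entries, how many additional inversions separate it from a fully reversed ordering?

30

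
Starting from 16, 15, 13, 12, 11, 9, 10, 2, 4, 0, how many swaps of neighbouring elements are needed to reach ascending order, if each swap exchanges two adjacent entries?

43

The minimum number of adjacent swaps to sort an array equals its inversion count, since every such swap removes exactly one inversion.
Count inversions — for each element, later elements that are smaller:
16: 15, 13, 12, 11, 9, 10, 2, 4, 0 → 9
15: 13, 12, 11, 9, 10, 2, 4, 0 → 8
13: 12, 11, 9, 10, 2, 4, 0 → 7
12: 11, 9, 10, 2, 4, 0 → 6
11: 9, 10, 2, 4, 0 → 5
9: 2, 4, 0 → 3
10: 2, 4, 0 → 3
2: 0 → 1
4: 0 → 1
0: none → 0
Total inversions: 9 + 8 + 7 + 6 + 5 + 3 + 3 + 1 + 1 + 0 = 43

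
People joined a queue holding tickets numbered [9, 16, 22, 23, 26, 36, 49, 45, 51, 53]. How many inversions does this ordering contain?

Inversions: 1

Count, for each position, how many later elements it exceeds:
9: 0
16: 0
22: 0
23: 0
26: 0
36: 0
49: 1
45: 0
51: 0
53: 0
Sum: 0 + 0 + 0 + 0 + 0 + 0 + 1 + 0 + 0 + 0 = 1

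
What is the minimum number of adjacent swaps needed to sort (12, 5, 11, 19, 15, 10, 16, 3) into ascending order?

The minimum number of adjacent swaps to sort an array equals its inversion count, since every such swap removes exactly one inversion.
Count inversions — for each element, later elements that are smaller:
12: 5, 11, 10, 3 → 4
5: 3 → 1
11: 10, 3 → 2
19: 15, 10, 16, 3 → 4
15: 10, 3 → 2
10: 3 → 1
16: 3 → 1
3: none → 0
Total inversions: 4 + 1 + 2 + 4 + 2 + 1 + 1 + 0 = 15

15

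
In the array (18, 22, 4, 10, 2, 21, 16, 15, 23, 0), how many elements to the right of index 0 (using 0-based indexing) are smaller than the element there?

The element at index 0 is 18.
Elements after it: 22, 4, 10, 2, 21, 16, 15, 23, 0
Those smaller than 18: 4, 10, 2, 16, 15, 0

6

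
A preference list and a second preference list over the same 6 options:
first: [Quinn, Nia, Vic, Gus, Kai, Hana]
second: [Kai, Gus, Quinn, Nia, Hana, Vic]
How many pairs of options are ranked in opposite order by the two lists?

8 pairs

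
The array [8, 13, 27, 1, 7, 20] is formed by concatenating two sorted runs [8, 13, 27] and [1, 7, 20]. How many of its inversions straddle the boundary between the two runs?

7 split inversions

Take each right-half value and tally the left-half values above it:
r = 1: 8, 13, 27 → 3
r = 7: 8, 13, 27 → 3
r = 20: 27 → 1
Cross-inversions: 3 + 3 + 1 = 7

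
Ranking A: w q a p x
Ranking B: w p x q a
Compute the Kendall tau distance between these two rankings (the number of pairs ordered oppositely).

4

Assign each item its position (1..5) in the first ordering, then rewrite the second ordering as that position sequence:
positions: w→1, q→2, a→3, p→4, x→5
second ordering as positions: [1, 4, 5, 2, 3]
Discordant pairs = inversions in this position sequence.
1: 0
4: 2, 3 → 2
5: 2, 3 → 2
2: 0
3: 0
Total: 0 + 2 + 2 + 0 + 0 = 4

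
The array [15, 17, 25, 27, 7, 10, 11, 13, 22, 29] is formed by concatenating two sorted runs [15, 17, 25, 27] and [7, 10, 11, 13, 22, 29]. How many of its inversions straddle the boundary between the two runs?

18

Count, for every r in R, how many entries of L exceed r:
r = 7: 15, 17, 25, 27 → 4
r = 10: 15, 17, 25, 27 → 4
r = 11: 15, 17, 25, 27 → 4
r = 13: 15, 17, 25, 27 → 4
r = 22: 25, 27 → 2
r = 29: none → 0
Cross-inversions: 4 + 4 + 4 + 4 + 2 + 0 = 18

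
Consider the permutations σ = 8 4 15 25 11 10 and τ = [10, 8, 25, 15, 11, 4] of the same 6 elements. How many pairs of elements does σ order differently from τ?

9 discordant pairs

Assign each item its position (1..6) in the first ordering, then rewrite the second ordering as that position sequence:
positions: 8→1, 4→2, 15→3, 25→4, 11→5, 10→6
second ordering as positions: [6, 1, 4, 3, 5, 2]
Discordant pairs = inversions in this position sequence.
6: 1, 4, 3, 5, 2 → 5
1: 0
4: 3, 2 → 2
3: 2 → 1
5: 2 → 1
2: 0
Total: 5 + 0 + 2 + 1 + 1 + 0 = 9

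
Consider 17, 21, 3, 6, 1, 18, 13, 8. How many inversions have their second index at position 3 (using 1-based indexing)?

2

The element at index 3 is 3.
Elements before it: 17, 21
Those larger than 3: 17, 21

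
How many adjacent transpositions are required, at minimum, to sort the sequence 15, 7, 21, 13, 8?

The minimum number of adjacent swaps to sort an array equals its inversion count, since every such swap removes exactly one inversion.
Count inversions — for each element, later elements that are smaller:
15: 7, 13, 8 → 3
7: none → 0
21: 13, 8 → 2
13: 8 → 1
8: none → 0
Total inversions: 3 + 0 + 2 + 1 + 0 = 6

There are 6 swaps.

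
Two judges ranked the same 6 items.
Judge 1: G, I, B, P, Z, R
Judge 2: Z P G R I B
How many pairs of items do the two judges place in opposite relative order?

Discordant pairs: 9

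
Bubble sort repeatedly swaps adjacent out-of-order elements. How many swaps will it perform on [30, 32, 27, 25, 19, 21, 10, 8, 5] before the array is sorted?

Each adjacent swap fixes exactly one inversion, so the minimum swap count equals the number of inversions.
Count inversions — for each element, later elements that are smaller:
30: 27, 25, 19, 21, 10, 8, 5 → 7
32: 27, 25, 19, 21, 10, 8, 5 → 7
27: 25, 19, 21, 10, 8, 5 → 6
25: 19, 21, 10, 8, 5 → 5
19: 10, 8, 5 → 3
21: 10, 8, 5 → 3
10: 8, 5 → 2
8: 5 → 1
5: none → 0
Total inversions: 7 + 7 + 6 + 5 + 3 + 3 + 2 + 1 + 0 = 34

34 adjacent swaps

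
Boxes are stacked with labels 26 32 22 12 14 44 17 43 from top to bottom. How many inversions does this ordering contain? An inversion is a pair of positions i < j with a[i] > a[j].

Element-by-element contributions:
26 → 22, 12, 14, 17 → 4
32 → 22, 12, 14, 17 → 4
22 → 12, 14, 17 → 3
12 → none → 0
14 → none → 0
44 → 17, 43 → 2
17 → none → 0
43 → none → 0
Sum: 4 + 4 + 3 + 0 + 0 + 2 + 0 + 0 = 13

13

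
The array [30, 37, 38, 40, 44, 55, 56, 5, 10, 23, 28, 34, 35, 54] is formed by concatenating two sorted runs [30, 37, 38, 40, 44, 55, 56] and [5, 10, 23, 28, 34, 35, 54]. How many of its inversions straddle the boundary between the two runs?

Split inversions: 42

Take each right-half value and tally the left-half values above it:
r = 5: 30, 37, 38, 40, 44, 55, 56 → 7
r = 10: 30, 37, 38, 40, 44, 55, 56 → 7
r = 23: 30, 37, 38, 40, 44, 55, 56 → 7
r = 28: 30, 37, 38, 40, 44, 55, 56 → 7
r = 34: 37, 38, 40, 44, 55, 56 → 6
r = 35: 37, 38, 40, 44, 55, 56 → 6
r = 54: 55, 56 → 2
Cross-inversions: 7 + 7 + 7 + 7 + 6 + 6 + 2 = 42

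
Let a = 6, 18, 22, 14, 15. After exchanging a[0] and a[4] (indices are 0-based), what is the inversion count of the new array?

There are 7 inversions.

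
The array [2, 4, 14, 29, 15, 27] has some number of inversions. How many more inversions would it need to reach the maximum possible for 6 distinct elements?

13

Maximum inversions for 6 distinct elements is C(6, 2) = 6·5/2 = 15.
Current inversions — for each element, count later smaller elements:
2: 0
4: 0
14: 0
29: 2
15: 0
27: 0
Current total: 0 + 0 + 0 + 2 + 0 + 0 = 2
Shortfall: 15 − 2 = 13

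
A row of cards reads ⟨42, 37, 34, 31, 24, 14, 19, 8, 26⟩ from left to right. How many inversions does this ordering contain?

Out-of-order pairs: 31

Sweep left to right; for each value list the smaller values that follow it:
42 → 37, 34, 31, 24, 14, 19, 8, 26 → 8
37 → 34, 31, 24, 14, 19, 8, 26 → 7
34 → 31, 24, 14, 19, 8, 26 → 6
31 → 24, 14, 19, 8, 26 → 5
24 → 14, 19, 8 → 3
14 → 8 → 1
19 → 8 → 1
8 → none → 0
26 → none → 0
Sum: 8 + 7 + 6 + 5 + 3 + 1 + 1 + 0 + 0 = 31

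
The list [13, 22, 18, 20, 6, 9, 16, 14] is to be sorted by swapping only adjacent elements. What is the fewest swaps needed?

17

Minimum adjacent swaps = number of inversions (each swap of adjacent out-of-order elements removes one inversion and no swap can remove more).
Count inversions — for each element, later elements that are smaller:
13: 6, 9 → 2
22: 18, 20, 6, 9, 16, 14 → 6
18: 6, 9, 16, 14 → 4
20: 6, 9, 16, 14 → 4
6: none → 0
9: none → 0
16: 14 → 1
14: none → 0
Total inversions: 2 + 6 + 4 + 4 + 0 + 0 + 1 + 0 = 17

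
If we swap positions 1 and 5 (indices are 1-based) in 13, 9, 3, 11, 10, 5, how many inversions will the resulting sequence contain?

Positions 1 and 5 hold 13 and 10; after swapping, the array is [10, 9, 3, 11, 13, 5].
Element-by-element contributions:
10 → 9, 3, 5 → 3
9 → 3, 5 → 2
3 → none → 0
11 → 5 → 1
13 → 5 → 1
5 → none → 0
Sum: 3 + 2 + 0 + 1 + 1 + 0 = 7

7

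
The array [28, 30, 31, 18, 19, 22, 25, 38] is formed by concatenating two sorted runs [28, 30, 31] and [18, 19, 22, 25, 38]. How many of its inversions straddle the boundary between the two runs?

12

For each element r of the right run, count left-run elements greater than r:
r = 18: 28, 30, 31 → 3
r = 19: 28, 30, 31 → 3
r = 22: 28, 30, 31 → 3
r = 25: 28, 30, 31 → 3
r = 38: none → 0
Cross-inversions: 3 + 3 + 3 + 3 + 0 = 12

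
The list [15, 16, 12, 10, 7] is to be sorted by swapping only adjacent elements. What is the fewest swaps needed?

There are 9 swaps.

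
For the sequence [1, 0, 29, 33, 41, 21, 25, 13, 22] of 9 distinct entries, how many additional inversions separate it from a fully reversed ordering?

20

Maximum inversions for 9 distinct elements is C(9, 2) = 9·8/2 = 36.
Current inversions — for each element, count later smaller elements:
1: 1
0: 0
29: 4
33: 4
41: 4
21: 1
25: 2
13: 0
22: 0
Current total: 1 + 0 + 4 + 4 + 4 + 1 + 2 + 0 + 0 = 16
Shortfall: 36 − 16 = 20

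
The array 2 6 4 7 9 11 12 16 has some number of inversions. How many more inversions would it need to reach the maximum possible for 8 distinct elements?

27 inversions short

Maximum inversions for 8 distinct elements is C(8, 2) = 8·7/2 = 28.
Current inversions — for each element, count later smaller elements:
2: 0
6: 1
4: 0
7: 0
9: 0
11: 0
12: 0
16: 0
Current total: 0 + 1 + 0 + 0 + 0 + 0 + 0 + 0 = 1
Shortfall: 28 − 1 = 27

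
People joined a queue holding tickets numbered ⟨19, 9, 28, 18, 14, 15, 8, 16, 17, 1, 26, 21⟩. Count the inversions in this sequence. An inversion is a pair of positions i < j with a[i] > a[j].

For each element, count later entries that are smaller:
19 → 9, 18, 14, 15, 8, 16, 17, 1 → 8
9 → 8, 1 → 2
28 → 18, 14, 15, 8, 16, 17, 1, 26, 21 → 9
18 → 14, 15, 8, 16, 17, 1 → 6
14 → 8, 1 → 2
15 → 8, 1 → 2
8 → 1 → 1
16 → 1 → 1
17 → 1 → 1
1 → none → 0
26 → 21 → 1
21 → none → 0
Sum: 8 + 2 + 9 + 6 + 2 + 2 + 1 + 1 + 1 + 0 + 1 + 0 = 33

Inversions: 33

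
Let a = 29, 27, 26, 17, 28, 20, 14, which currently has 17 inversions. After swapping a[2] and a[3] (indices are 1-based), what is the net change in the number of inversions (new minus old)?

Positions 2 and 3 hold 27 and 26; after swapping, the array is [29, 26, 27, 17, 28, 20, 14].
Element-by-element contributions:
29 → 26, 27, 17, 28, 20, 14 → 6
26 → 17, 20, 14 → 3
27 → 17, 20, 14 → 3
17 → 14 → 1
28 → 20, 14 → 2
20 → 14 → 1
14 → none → 0
Sum: 6 + 3 + 3 + 1 + 2 + 1 + 0 = 16
Change: 16 − 17 = -1

-1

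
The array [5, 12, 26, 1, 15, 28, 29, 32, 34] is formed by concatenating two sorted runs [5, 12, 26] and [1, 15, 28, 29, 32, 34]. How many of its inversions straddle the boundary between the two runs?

Take each right-half value and tally the left-half values above it:
r = 1: 5, 12, 26 → 3
r = 15: 26 → 1
r = 28: none → 0
r = 29: none → 0
r = 32: none → 0
r = 34: none → 0
Cross-inversions: 3 + 1 + 0 + 0 + 0 + 0 = 4

4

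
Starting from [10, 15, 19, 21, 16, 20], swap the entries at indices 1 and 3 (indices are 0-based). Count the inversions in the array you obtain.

Positions 1 and 3 hold 15 and 21; after swapping, the array is [10, 21, 19, 15, 16, 20].
Count, for each position, how many later elements it exceeds:
10 → none → 0
21 → 19, 15, 16, 20 → 4
19 → 15, 16 → 2
15 → none → 0
16 → none → 0
20 → none → 0
Sum: 0 + 4 + 2 + 0 + 0 + 0 = 6

6 inversions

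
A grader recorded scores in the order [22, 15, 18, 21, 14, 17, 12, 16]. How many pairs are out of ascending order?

Element-by-element contributions:
22 → 15, 18, 21, 14, 17, 12, 16 → 7
15 → 14, 12 → 2
18 → 14, 17, 12, 16 → 4
21 → 14, 17, 12, 16 → 4
14 → 12 → 1
17 → 12, 16 → 2
12 → none → 0
16 → none → 0
Sum: 7 + 2 + 4 + 4 + 1 + 2 + 0 + 0 = 20

20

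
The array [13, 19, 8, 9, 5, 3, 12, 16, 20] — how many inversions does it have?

For each element, count later entries that are smaller:
13: 5
19: 6
8: 2
9: 2
5: 1
3: 0
12: 0
16: 0
20: 0
Sum: 5 + 6 + 2 + 2 + 1 + 0 + 0 + 0 + 0 = 16

There are 16 out-of-order pairs.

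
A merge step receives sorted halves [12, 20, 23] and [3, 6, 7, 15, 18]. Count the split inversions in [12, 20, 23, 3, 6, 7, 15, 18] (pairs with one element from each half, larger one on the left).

Take each right-half value and tally the left-half values above it:
r = 3: 12, 20, 23 → 3
r = 6: 12, 20, 23 → 3
r = 7: 12, 20, 23 → 3
r = 15: 20, 23 → 2
r = 18: 20, 23 → 2
Cross-inversions: 3 + 3 + 3 + 2 + 2 = 13

13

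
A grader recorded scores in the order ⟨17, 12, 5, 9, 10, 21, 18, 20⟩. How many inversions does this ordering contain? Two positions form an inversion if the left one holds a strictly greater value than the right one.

9

Element-by-element contributions:
17 → 12, 5, 9, 10 → 4
12 → 5, 9, 10 → 3
5 → none → 0
9 → none → 0
10 → none → 0
21 → 18, 20 → 2
18 → none → 0
20 → none → 0
Sum: 4 + 3 + 0 + 0 + 0 + 2 + 0 + 0 = 9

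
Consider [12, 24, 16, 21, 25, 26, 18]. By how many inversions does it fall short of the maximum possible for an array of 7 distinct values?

15

Maximum inversions for 7 distinct elements is C(7, 2) = 7·6/2 = 21.
Current inversions — for each element, count later smaller elements:
12: 0
24: 3
16: 0
21: 1
25: 1
26: 1
18: 0
Current total: 0 + 3 + 0 + 1 + 1 + 1 + 0 = 6
Shortfall: 21 − 6 = 15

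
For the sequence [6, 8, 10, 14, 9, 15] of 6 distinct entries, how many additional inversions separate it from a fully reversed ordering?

13

Maximum inversions for 6 distinct elements is C(6, 2) = 6·5/2 = 15.
Current inversions — for each element, count later smaller elements:
6: 0
8: 0
10: 1
14: 1
9: 0
15: 0
Current total: 0 + 0 + 1 + 1 + 0 + 0 = 2
Shortfall: 15 − 2 = 13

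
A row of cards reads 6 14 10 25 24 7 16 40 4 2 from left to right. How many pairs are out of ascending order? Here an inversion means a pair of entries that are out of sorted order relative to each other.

Element-by-element contributions:
6 → 4, 2 → 2
14 → 10, 7, 4, 2 → 4
10 → 7, 4, 2 → 3
25 → 24, 7, 16, 4, 2 → 5
24 → 7, 16, 4, 2 → 4
7 → 4, 2 → 2
16 → 4, 2 → 2
40 → 4, 2 → 2
4 → 2 → 1
2 → none → 0
Sum: 2 + 4 + 3 + 5 + 4 + 2 + 2 + 2 + 1 + 0 = 25

25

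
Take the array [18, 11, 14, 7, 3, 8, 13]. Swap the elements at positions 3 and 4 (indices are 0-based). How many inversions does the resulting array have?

Positions 3 and 4 hold 7 and 3; after swapping, the array is [18, 11, 14, 3, 7, 8, 13].
Sweep left to right; for each value list the smaller values that follow it:
18 → 11, 14, 3, 7, 8, 13 → 6
11 → 3, 7, 8 → 3
14 → 3, 7, 8, 13 → 4
3 → none → 0
7 → none → 0
8 → none → 0
13 → none → 0
Sum: 6 + 3 + 4 + 0 + 0 + 0 + 0 = 13

13 inversions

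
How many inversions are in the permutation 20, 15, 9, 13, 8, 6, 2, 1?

For each element, count later entries that are smaller:
20: 7
15: 6
9: 4
13: 4
8: 3
6: 2
2: 1
1: 0
Sum: 7 + 6 + 4 + 4 + 3 + 2 + 1 + 0 = 27

27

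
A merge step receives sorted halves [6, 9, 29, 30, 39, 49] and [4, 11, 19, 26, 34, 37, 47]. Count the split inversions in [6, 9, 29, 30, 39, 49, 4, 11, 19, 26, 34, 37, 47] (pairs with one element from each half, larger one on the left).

Count, for every r in R, how many entries of L exceed r:
r = 4: 6, 9, 29, 30, 39, 49 → 6
r = 11: 29, 30, 39, 49 → 4
r = 19: 29, 30, 39, 49 → 4
r = 26: 29, 30, 39, 49 → 4
r = 34: 39, 49 → 2
r = 37: 39, 49 → 2
r = 47: 49 → 1
Cross-inversions: 6 + 4 + 4 + 4 + 2 + 2 + 1 = 23

23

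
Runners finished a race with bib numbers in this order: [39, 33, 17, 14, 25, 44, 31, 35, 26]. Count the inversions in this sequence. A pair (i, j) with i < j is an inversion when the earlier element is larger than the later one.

18

For each element, count later entries that are smaller:
39: 7
33: 5
17: 1
14: 0
25: 0
44: 3
31: 1
35: 1
26: 0
Sum: 7 + 5 + 1 + 0 + 0 + 3 + 1 + 1 + 0 = 18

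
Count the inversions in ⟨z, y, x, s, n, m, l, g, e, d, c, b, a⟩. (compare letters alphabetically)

Sweep left to right; for each value list the smaller values that follow it:
z: 12
y: 11
x: 10
s: 9
n: 8
m: 7
l: 6
g: 5
e: 4
d: 3
c: 2
b: 1
a: 0
Sum: 12 + 11 + 10 + 9 + 8 + 7 + 6 + 5 + 4 + 3 + 2 + 1 + 0 = 78

78 inversions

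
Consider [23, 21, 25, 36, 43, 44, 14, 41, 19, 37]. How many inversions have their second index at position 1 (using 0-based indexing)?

1

The element at index 1 is 21.
Elements before it: 23
Those larger than 21: 23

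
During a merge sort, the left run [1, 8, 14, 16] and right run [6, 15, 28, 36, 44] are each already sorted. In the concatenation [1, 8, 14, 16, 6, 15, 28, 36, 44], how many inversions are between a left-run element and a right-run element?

Take each right-half value and tally the left-half values above it:
r = 6: 8, 14, 16 → 3
r = 15: 16 → 1
r = 28: none → 0
r = 36: none → 0
r = 44: none → 0
Cross-inversions: 3 + 1 + 0 + 0 + 0 = 4

4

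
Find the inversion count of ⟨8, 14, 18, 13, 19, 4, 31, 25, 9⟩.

14 inversions

Element-by-element contributions:
8: 1
14: 3
18: 3
13: 2
19: 2
4: 0
31: 2
25: 1
9: 0
Sum: 1 + 3 + 3 + 2 + 2 + 0 + 2 + 1 + 0 = 14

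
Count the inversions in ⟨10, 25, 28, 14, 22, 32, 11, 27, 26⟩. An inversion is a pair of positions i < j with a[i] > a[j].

14

For each element, count later entries that are smaller:
10 → none → 0
25 → 14, 22, 11 → 3
28 → 14, 22, 11, 27, 26 → 5
14 → 11 → 1
22 → 11 → 1
32 → 11, 27, 26 → 3
11 → none → 0
27 → 26 → 1
26 → none → 0
Sum: 0 + 3 + 5 + 1 + 1 + 3 + 0 + 1 + 0 = 14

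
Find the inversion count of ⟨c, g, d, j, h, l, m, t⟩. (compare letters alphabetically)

Element-by-element contributions:
c → none → 0
g → d → 1
d → none → 0
j → h → 1
h → none → 0
l → none → 0
m → none → 0
t → none → 0
Sum: 0 + 1 + 0 + 1 + 0 + 0 + 0 + 0 = 2

2 inversions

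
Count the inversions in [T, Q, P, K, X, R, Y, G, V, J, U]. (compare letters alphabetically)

Count, for each position, how many later elements it exceeds:
T: 6
Q: 4
P: 3
K: 2
X: 5
R: 2
Y: 4
G: 0
V: 2
J: 0
U: 0
Sum: 6 + 4 + 3 + 2 + 5 + 2 + 4 + 0 + 2 + 0 + 0 = 28

28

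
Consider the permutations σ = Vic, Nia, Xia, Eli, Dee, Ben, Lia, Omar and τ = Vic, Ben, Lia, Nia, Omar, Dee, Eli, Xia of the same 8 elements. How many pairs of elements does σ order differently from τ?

14 discordant pairs

Assign each item its position (1..8) in the first ordering, then rewrite the second ordering as that position sequence:
positions: Vic→1, Nia→2, Xia→3, Eli→4, Dee→5, Ben→6, Lia→7, Omar→8
second ordering as positions: [1, 6, 7, 2, 8, 5, 4, 3]
Discordant pairs = inversions in this position sequence.
1: 0
6: 2, 5, 4, 3 → 4
7: 2, 5, 4, 3 → 4
2: 0
8: 5, 4, 3 → 3
5: 4, 3 → 2
4: 3 → 1
3: 0
Total: 0 + 4 + 4 + 0 + 3 + 2 + 1 + 0 = 14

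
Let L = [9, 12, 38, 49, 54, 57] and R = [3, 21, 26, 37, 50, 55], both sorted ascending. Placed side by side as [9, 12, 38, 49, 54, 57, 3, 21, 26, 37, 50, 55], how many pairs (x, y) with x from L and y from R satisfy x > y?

21

Count, for every r in R, how many entries of L exceed r:
r = 3: 9, 12, 38, 49, 54, 57 → 6
r = 21: 38, 49, 54, 57 → 4
r = 26: 38, 49, 54, 57 → 4
r = 37: 38, 49, 54, 57 → 4
r = 50: 54, 57 → 2
r = 55: 57 → 1
Cross-inversions: 6 + 4 + 4 + 4 + 2 + 1 = 21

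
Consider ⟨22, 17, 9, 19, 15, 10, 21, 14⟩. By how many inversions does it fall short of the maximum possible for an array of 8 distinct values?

Maximum inversions for 8 distinct elements is C(8, 2) = 8·7/2 = 28.
Current inversions — for each element, count later smaller elements:
22: 7
17: 4
9: 0
19: 3
15: 2
10: 0
21: 1
14: 0
Current total: 7 + 4 + 0 + 3 + 2 + 0 + 1 + 0 = 17
Shortfall: 28 − 17 = 11

11 inversions short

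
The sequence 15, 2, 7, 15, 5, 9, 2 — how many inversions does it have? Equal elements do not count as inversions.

Inversions: 12

Out-of-order index pairs (1-indexed):
(1,2): 15 > 2
(1,3): 15 > 7
(1,5): 15 > 5
(1,6): 15 > 9
(1,7): 15 > 2
(3,5): 7 > 5
(3,7): 7 > 2
(4,5): 15 > 5
(4,6): 15 > 9
(4,7): 15 > 2
(5,7): 5 > 2
(6,7): 9 > 2
That's 12 pairs.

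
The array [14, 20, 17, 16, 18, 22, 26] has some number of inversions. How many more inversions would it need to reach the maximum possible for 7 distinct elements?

Maximum inversions for 7 distinct elements is C(7, 2) = 7·6/2 = 21.
Current inversions — for each element, count later smaller elements:
14: 0
20: 3
17: 1
16: 0
18: 0
22: 0
26: 0
Current total: 0 + 3 + 1 + 0 + 0 + 0 + 0 = 4
Shortfall: 21 − 4 = 17

17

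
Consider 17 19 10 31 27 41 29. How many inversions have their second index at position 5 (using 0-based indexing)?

0

The element at index 5 is 41.
Elements before it: 17, 19, 10, 31, 27
None of them are larger than 41.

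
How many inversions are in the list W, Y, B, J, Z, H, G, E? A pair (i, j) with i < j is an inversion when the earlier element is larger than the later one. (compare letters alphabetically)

19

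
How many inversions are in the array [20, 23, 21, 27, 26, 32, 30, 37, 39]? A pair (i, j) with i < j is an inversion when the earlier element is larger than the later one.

3

For each element, count later entries that are smaller:
20: 0
23: 1
21: 0
27: 1
26: 0
32: 1
30: 0
37: 0
39: 0
Sum: 0 + 1 + 0 + 1 + 0 + 1 + 0 + 0 + 0 = 3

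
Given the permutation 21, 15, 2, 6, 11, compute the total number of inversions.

Inversion pairs (indices are 0-based):
(0,1): 21 > 15
(0,2): 21 > 2
(0,3): 21 > 6
(0,4): 21 > 11
(1,2): 15 > 2
(1,3): 15 > 6
(1,4): 15 > 11
That's 7 pairs.

Inversions: 7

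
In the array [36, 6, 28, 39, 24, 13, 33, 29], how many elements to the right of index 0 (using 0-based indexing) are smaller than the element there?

The element at index 0 is 36.
Elements after it: 6, 28, 39, 24, 13, 33, 29
Those smaller than 36: 6, 28, 24, 13, 33, 29

6 such elements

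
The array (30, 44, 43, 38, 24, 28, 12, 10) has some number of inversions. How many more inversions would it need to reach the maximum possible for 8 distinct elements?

4 inversions short

Maximum inversions for 8 distinct elements is C(8, 2) = 8·7/2 = 28.
Current inversions — for each element, count later smaller elements:
30: 4
44: 6
43: 5
38: 4
24: 2
28: 2
12: 1
10: 0
Current total: 4 + 6 + 5 + 4 + 2 + 2 + 1 + 0 = 24
Shortfall: 28 − 24 = 4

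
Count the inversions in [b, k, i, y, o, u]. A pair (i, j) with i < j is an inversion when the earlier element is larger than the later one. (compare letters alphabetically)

3

Inversion pairs (indices are 0-based):
(1,2): k > i
(3,4): y > o
(3,5): y > u
That's 3 pairs.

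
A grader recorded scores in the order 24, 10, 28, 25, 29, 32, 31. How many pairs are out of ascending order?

3 inversions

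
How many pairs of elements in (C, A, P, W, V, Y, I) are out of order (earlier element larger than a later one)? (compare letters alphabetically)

6

Count, for each position, how many later elements it exceeds:
C → A → 1
A → none → 0
P → I → 1
W → V, I → 2
V → I → 1
Y → I → 1
I → none → 0
Sum: 1 + 0 + 1 + 2 + 1 + 1 + 0 = 6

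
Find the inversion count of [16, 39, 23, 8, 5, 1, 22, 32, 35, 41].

17

Sweep left to right; for each value list the smaller values that follow it:
16: 3
39: 7
23: 4
8: 2
5: 1
1: 0
22: 0
32: 0
35: 0
41: 0
Sum: 3 + 7 + 4 + 2 + 1 + 0 + 0 + 0 + 0 + 0 = 17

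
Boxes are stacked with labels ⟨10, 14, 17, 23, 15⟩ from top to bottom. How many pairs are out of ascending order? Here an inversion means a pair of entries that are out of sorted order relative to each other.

Count, for each position, how many later elements it exceeds:
10 → none → 0
14 → none → 0
17 → 15 → 1
23 → 15 → 1
15 → none → 0
Sum: 0 + 0 + 1 + 1 + 0 = 2

Inversions: 2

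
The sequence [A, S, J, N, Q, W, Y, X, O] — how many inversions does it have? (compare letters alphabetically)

9

Element-by-element contributions:
A → none → 0
S → J, N, Q, O → 4
J → none → 0
N → none → 0
Q → O → 1
W → O → 1
Y → X, O → 2
X → O → 1
O → none → 0
Sum: 0 + 4 + 0 + 0 + 1 + 1 + 2 + 1 + 0 = 9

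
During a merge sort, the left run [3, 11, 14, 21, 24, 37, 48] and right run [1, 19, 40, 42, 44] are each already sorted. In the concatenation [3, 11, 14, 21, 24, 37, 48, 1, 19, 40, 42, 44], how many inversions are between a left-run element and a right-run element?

14

Count, for every r in R, how many entries of L exceed r:
r = 1: 3, 11, 14, 21, 24, 37, 48 → 7
r = 19: 21, 24, 37, 48 → 4
r = 40: 48 → 1
r = 42: 48 → 1
r = 44: 48 → 1
Cross-inversions: 7 + 4 + 1 + 1 + 1 = 14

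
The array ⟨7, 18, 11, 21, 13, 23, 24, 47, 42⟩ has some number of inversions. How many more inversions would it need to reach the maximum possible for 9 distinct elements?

Maximum inversions for 9 distinct elements is C(9, 2) = 9·8/2 = 36.
Current inversions — for each element, count later smaller elements:
7: 0
18: 2
11: 0
21: 1
13: 0
23: 0
24: 0
47: 1
42: 0
Current total: 0 + 2 + 0 + 1 + 0 + 0 + 0 + 1 + 0 = 4
Shortfall: 36 − 4 = 32

32 inversions short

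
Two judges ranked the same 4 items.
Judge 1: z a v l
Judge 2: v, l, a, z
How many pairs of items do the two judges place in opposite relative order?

Assign each item its position (1..4) in the first ordering, then rewrite the second ordering as that position sequence:
positions: z→1, a→2, v→3, l→4
second ordering as positions: [3, 4, 2, 1]
Discordant pairs = inversions in this position sequence.
3: 2, 1 → 2
4: 2, 1 → 2
2: 1 → 1
1: 0
Total: 2 + 2 + 1 + 0 = 5

5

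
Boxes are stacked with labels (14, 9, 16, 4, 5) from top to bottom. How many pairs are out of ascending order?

There are 7 inversions.

Listing every pair i<j with a[i]>a[j] (using 1-based positions):
(1,2): 14 > 9
(1,4): 14 > 4
(1,5): 14 > 5
(2,4): 9 > 4
(2,5): 9 > 5
(3,4): 16 > 4
(3,5): 16 > 5
That's 7 pairs.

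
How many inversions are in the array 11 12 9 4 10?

Out-of-order index pairs (0-indexed):
(0,2): 11 > 9
(0,3): 11 > 4
(0,4): 11 > 10
(1,2): 12 > 9
(1,3): 12 > 4
(1,4): 12 > 10
(2,3): 9 > 4
That's 7 pairs.

There are 7 out-of-order pairs.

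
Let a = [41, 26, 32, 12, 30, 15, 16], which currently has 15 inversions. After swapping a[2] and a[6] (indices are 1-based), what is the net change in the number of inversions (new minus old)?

Positions 2 and 6 hold 26 and 15; after swapping, the array is [41, 15, 32, 12, 30, 26, 16].
For each element, count later entries that are smaller:
41 → 15, 32, 12, 30, 26, 16 → 6
15 → 12 → 1
32 → 12, 30, 26, 16 → 4
12 → none → 0
30 → 26, 16 → 2
26 → 16 → 1
16 → none → 0
Sum: 6 + 1 + 4 + 0 + 2 + 1 + 0 = 14
Change: 14 − 15 = -1

-1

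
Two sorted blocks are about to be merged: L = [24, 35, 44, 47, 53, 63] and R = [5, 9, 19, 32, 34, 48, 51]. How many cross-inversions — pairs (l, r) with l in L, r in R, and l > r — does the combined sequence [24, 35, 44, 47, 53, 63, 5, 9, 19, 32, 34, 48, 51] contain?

Split inversions: 32

Count, for every r in R, how many entries of L exceed r:
r = 5: 24, 35, 44, 47, 53, 63 → 6
r = 9: 24, 35, 44, 47, 53, 63 → 6
r = 19: 24, 35, 44, 47, 53, 63 → 6
r = 32: 35, 44, 47, 53, 63 → 5
r = 34: 35, 44, 47, 53, 63 → 5
r = 48: 53, 63 → 2
r = 51: 53, 63 → 2
Cross-inversions: 6 + 6 + 6 + 5 + 5 + 2 + 2 = 32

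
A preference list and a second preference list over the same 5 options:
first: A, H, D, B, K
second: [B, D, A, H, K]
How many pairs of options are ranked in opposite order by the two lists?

5 pairs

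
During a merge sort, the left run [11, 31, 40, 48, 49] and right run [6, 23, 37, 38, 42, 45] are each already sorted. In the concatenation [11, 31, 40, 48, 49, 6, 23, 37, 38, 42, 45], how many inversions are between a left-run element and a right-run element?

For each element r of the right run, count left-run elements greater than r:
r = 6: 11, 31, 40, 48, 49 → 5
r = 23: 31, 40, 48, 49 → 4
r = 37: 40, 48, 49 → 3
r = 38: 40, 48, 49 → 3
r = 42: 48, 49 → 2
r = 45: 48, 49 → 2
Cross-inversions: 5 + 4 + 3 + 3 + 2 + 2 = 19

19 cross-inversions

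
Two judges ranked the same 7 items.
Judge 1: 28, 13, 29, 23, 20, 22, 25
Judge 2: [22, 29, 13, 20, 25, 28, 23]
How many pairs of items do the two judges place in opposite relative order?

12

Assign each item its position (1..7) in the first ordering, then rewrite the second ordering as that position sequence:
positions: 28→1, 13→2, 29→3, 23→4, 20→5, 22→6, 25→7
second ordering as positions: [6, 3, 2, 5, 7, 1, 4]
Discordant pairs = inversions in this position sequence.
6: 3, 2, 5, 1, 4 → 5
3: 2, 1 → 2
2: 1 → 1
5: 1, 4 → 2
7: 1, 4 → 2
1: 0
4: 0
Total: 5 + 2 + 1 + 2 + 2 + 0 + 0 = 12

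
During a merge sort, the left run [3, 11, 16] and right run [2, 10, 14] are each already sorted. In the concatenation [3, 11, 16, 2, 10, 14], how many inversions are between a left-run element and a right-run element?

There are 6 split inversions.

Count, for every r in R, how many entries of L exceed r:
r = 2: 3, 11, 16 → 3
r = 10: 11, 16 → 2
r = 14: 16 → 1
Cross-inversions: 3 + 2 + 1 = 6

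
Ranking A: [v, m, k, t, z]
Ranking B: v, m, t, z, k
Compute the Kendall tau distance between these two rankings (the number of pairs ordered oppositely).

Assign each item its position (1..5) in the first ordering, then rewrite the second ordering as that position sequence:
positions: v→1, m→2, k→3, t→4, z→5
second ordering as positions: [1, 2, 4, 5, 3]
Discordant pairs = inversions in this position sequence.
1: 0
2: 0
4: 3 → 1
5: 3 → 1
3: 0
Total: 0 + 0 + 1 + 1 + 0 = 2

2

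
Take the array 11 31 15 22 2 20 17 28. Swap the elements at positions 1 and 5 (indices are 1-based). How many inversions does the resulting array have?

Positions 1 and 5 hold 11 and 2; after swapping, the array is [2, 31, 15, 22, 11, 20, 17, 28].
Sweep left to right; for each value list the smaller values that follow it:
2 → none → 0
31 → 15, 22, 11, 20, 17, 28 → 6
15 → 11 → 1
22 → 11, 20, 17 → 3
11 → none → 0
20 → 17 → 1
17 → none → 0
28 → none → 0
Sum: 0 + 6 + 1 + 3 + 0 + 1 + 0 + 0 = 11

11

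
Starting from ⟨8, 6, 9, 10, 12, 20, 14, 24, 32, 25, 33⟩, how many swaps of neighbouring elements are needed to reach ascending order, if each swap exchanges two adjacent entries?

Each adjacent swap fixes exactly one inversion, so the minimum swap count equals the number of inversions.
Count inversions — for each element, later elements that are smaller:
8: 6 → 1
6: none → 0
9: none → 0
10: none → 0
12: none → 0
20: 14 → 1
14: none → 0
24: none → 0
32: 25 → 1
25: none → 0
33: none → 0
Total inversions: 1 + 0 + 0 + 0 + 0 + 1 + 0 + 0 + 1 + 0 + 0 = 3

3 swaps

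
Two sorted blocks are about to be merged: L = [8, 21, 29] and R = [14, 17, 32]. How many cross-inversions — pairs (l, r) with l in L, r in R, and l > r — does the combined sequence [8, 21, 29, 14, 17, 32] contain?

Take each right-half value and tally the left-half values above it:
r = 14: 21, 29 → 2
r = 17: 21, 29 → 2
r = 32: none → 0
Cross-inversions: 2 + 2 + 0 = 4

4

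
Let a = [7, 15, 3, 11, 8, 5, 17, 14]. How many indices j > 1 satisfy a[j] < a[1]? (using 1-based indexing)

The element at index 1 is 7.
Elements after it: 15, 3, 11, 8, 5, 17, 14
Those smaller than 7: 3, 5

2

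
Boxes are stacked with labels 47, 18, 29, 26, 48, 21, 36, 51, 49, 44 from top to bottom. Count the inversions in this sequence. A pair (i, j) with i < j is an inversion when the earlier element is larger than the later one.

Count, for each position, how many later elements it exceeds:
47: 6
18: 0
29: 2
26: 1
48: 3
21: 0
36: 0
51: 2
49: 1
44: 0
Sum: 6 + 0 + 2 + 1 + 3 + 0 + 0 + 2 + 1 + 0 = 15

15 inversions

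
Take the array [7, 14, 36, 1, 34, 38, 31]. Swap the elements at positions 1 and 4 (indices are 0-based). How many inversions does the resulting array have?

8

Positions 1 and 4 hold 14 and 34; after swapping, the array is [7, 34, 36, 1, 14, 38, 31].
Element-by-element contributions:
7 → 1 → 1
34 → 1, 14, 31 → 3
36 → 1, 14, 31 → 3
1 → none → 0
14 → none → 0
38 → 31 → 1
31 → none → 0
Sum: 1 + 3 + 3 + 0 + 0 + 1 + 0 = 8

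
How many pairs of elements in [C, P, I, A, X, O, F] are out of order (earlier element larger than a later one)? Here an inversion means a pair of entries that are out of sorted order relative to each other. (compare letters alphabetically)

10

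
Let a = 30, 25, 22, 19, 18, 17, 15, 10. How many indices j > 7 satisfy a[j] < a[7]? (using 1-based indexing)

1

The element at index 7 is 15.
Elements after it: 10
Those smaller than 15: 10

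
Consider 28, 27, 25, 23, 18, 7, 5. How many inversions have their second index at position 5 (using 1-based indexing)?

4

The element at index 5 is 18.
Elements before it: 28, 27, 25, 23
Those larger than 18: 28, 27, 25, 23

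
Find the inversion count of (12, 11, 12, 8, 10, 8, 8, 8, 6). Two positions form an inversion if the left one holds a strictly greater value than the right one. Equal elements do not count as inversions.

There are 27 inversions.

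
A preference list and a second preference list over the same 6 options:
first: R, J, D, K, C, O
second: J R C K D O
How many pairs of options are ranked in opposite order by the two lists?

Assign each item its position (1..6) in the first ordering, then rewrite the second ordering as that position sequence:
positions: R→1, J→2, D→3, K→4, C→5, O→6
second ordering as positions: [2, 1, 5, 4, 3, 6]
Discordant pairs = inversions in this position sequence.
2: 1 → 1
1: 0
5: 4, 3 → 2
4: 3 → 1
3: 0
6: 0
Total: 1 + 0 + 2 + 1 + 0 + 0 = 4

Pairs: 4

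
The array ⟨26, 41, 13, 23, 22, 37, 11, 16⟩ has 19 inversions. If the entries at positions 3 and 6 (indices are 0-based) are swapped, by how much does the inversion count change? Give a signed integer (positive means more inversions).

Positions 3 and 6 hold 23 and 11; after swapping, the array is [26, 41, 13, 11, 22, 37, 23, 16].
Element-by-element contributions:
26 → 13, 11, 22, 23, 16 → 5
41 → 13, 11, 22, 37, 23, 16 → 6
13 → 11 → 1
11 → none → 0
22 → 16 → 1
37 → 23, 16 → 2
23 → 16 → 1
16 → none → 0
Sum: 5 + 6 + 1 + 0 + 1 + 2 + 1 + 0 = 16
Change: 16 − 19 = -3

-3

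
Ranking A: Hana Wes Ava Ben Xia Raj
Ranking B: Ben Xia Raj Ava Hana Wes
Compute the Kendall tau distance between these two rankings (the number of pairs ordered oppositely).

11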